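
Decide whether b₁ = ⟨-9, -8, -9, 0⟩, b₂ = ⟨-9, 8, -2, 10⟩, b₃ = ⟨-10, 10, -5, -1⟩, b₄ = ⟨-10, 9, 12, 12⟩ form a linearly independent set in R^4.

Row-reduce the matrix whose columns are b₁, b₂, b₃, b₄.
The reduction yields 4 nonzero rows, so the rank is 4.
Since rank = 4 (the number of vectors), the set is linearly independent.

linearly independent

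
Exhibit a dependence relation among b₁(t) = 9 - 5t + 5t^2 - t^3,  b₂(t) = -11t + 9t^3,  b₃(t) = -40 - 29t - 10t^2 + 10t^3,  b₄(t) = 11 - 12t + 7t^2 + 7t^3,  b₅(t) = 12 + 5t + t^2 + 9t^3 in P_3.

3b₁ - 2b₂ + b₃ - b₄ + 2b₅ = 0

Pass to coordinate vectors relative to the basis {1, t, …, t^3}.
Write the vectors as columns of a matrix and find a nonzero vector in its null space.
A generator of the null space is (3, -2, 1, -1, 2).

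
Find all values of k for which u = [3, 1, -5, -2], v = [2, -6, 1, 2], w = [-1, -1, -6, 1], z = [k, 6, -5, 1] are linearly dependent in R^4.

k = -8

The set is linearly dependent precisely when det[u; v; w; z] = 0.
Cofactor expansion gives det = 81*k + 648.
This vanishes exactly when k = -8.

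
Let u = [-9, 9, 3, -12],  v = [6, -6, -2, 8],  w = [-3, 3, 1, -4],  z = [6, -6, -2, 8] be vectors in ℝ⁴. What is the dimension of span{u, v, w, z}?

dim = 1

Apply Gaussian elimination to the matrix whose rows are u, v, w, z.
Exactly 1 pivot survives; hence the rank is 1.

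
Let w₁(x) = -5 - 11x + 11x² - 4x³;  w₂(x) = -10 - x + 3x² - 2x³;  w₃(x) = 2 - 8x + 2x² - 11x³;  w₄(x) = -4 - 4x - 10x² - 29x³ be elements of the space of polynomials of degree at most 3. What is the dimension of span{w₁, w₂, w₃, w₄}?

dim = 3

Pass to coordinate vectors with respect to the basis {1, x, …, x³}.
Row-reduce the 4×4 matrix with these as rows.
Reduction leaves 3 leading entries, giving rank 3.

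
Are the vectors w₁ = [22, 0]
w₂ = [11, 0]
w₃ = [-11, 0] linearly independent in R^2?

There are 3 vectors in a 2-dimensional space, so they cannot be linearly independent.

linearly dependent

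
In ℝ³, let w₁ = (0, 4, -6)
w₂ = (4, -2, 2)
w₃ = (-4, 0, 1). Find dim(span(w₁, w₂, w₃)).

Row-reduce the 3×3 matrix with these as rows.
There are 2 pivot columns, so rank = 2.

2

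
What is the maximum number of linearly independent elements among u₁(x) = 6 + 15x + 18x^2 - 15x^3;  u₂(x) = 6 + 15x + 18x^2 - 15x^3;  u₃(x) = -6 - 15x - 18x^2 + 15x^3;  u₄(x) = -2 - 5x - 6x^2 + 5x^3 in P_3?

1

Represent each element by its coordinate vector in ℝ⁴.
Put the 4×4 matrix [u₁|u₂|u₃|u₄] into echelon form.
The echelon form has 1 nonzero row, so the rank is 1.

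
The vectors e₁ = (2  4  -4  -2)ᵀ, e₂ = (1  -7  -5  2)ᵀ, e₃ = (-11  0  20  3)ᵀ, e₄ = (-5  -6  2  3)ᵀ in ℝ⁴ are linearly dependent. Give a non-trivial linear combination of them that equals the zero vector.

2e₁ + 2e₂ + e₃ - e₄ = 0

Row-reduce the matrix with e₁, e₂, e₃, e₄ as columns; the null space gives the coefficients.
A generator of the null space is (2, 2, 1, -1).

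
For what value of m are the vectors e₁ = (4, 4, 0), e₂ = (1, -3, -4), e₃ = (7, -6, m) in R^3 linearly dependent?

Place the vectors as rows of a 3×3 matrix; dependence ⇔ determinant zero.
Cofactor expansion gives det = -16*m - 208.
Setting this to zero gives m = -13.

m = -13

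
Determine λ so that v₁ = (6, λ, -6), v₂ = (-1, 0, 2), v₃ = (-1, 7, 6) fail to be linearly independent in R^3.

λ = 21/2

Place the vectors as rows of a 3×3 matrix; dependence ⇔ determinant zero.
The determinant works out to 4*λ - 42.
This vanishes exactly when λ = 21/2.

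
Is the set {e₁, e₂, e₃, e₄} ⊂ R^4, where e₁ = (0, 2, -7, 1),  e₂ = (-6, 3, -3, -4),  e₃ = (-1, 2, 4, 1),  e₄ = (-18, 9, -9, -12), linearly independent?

linearly dependent

One vector is a scalar multiple of another, so the set is dependent.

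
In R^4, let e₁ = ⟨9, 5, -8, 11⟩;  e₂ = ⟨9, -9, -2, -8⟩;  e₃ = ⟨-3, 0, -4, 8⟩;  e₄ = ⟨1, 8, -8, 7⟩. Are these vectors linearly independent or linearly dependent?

linearly independent

Form the 4×4 matrix with these as columns; its determinant is -7890.
A nonzero determinant means the columns are linearly independent.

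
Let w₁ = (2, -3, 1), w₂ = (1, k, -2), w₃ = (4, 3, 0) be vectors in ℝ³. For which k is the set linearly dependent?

The vectors are dependent exactly when the determinant of the matrix with rows w₁, w₂, w₃ vanishes.
Cofactor expansion gives det = 39 - 4*k.
Setting this to zero gives k = 39/4.

k = 39/4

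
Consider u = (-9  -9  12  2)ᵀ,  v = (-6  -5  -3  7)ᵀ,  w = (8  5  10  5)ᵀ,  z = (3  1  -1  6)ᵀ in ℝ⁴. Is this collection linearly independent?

linearly independent

Form the 4×4 matrix with these as columns; its determinant is -2068.
A nonzero determinant means the columns are linearly independent.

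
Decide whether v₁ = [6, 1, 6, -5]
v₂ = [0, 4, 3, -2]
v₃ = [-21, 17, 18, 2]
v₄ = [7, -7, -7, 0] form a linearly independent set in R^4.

linearly dependent

Form the 4×4 matrix with these as columns; its determinant is 0.
A zero determinant means the columns are linearly dependent.
Indeed v₂ + v₃ + 3v₄ = 0.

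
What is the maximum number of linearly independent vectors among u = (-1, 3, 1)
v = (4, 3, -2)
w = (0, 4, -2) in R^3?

Form the matrix with u, v, w as columns and reduce.
Reduction leaves 3 leading entries, giving rank 3.

3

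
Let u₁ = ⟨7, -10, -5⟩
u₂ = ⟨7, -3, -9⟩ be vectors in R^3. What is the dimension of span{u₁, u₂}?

2

Apply Gaussian elimination to the matrix whose rows are u₁, u₂.
Exactly 2 pivots survive; hence the rank is 2.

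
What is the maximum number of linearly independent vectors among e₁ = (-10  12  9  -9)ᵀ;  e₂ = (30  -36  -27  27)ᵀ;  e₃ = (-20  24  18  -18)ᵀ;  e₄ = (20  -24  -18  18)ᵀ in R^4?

Form the matrix with e₁, e₂, e₃, e₄ as columns and reduce.
Exactly 1 pivot survives; hence the rank is 1.

1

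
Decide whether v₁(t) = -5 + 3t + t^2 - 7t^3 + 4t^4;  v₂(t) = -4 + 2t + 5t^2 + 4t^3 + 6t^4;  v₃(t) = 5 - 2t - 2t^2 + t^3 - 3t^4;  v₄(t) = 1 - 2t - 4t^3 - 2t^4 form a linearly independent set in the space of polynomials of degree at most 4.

Take coordinates with respect to the standard basis {1, t, …, t^4}.
Place the vectors as rows of a 4×5 matrix and reduce to echelon form.
The reduction yields 4 nonzero rows, so the rank is 4.
Since rank = 4 (the number of vectors), the set is linearly independent.

linearly independent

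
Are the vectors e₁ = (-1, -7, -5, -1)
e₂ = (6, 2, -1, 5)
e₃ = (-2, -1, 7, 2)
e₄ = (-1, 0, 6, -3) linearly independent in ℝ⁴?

linearly independent

Place the vectors as rows of a 4×4 matrix and reduce to echelon form.
The reduction yields 4 nonzero rows, so the rank is 4.
Since rank = 4 (the number of vectors), the set is linearly independent.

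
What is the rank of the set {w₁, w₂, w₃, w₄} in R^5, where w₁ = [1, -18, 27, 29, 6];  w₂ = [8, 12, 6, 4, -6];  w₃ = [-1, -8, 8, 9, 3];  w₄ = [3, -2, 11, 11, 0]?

rank 2

Put the 5×4 matrix [w₁|w₂|w₃|w₄] into echelon form.
There are 2 pivot columns, so rank = 2.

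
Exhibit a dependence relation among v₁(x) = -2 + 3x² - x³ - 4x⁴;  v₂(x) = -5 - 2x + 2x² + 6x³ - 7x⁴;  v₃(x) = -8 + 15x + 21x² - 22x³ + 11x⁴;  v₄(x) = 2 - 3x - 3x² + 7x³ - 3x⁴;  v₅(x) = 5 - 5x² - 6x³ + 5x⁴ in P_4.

v₁ - 3v₂ - v₃ - 3v₄ - 3v₅ = 0

Pass to coordinate vectors relative to the basis {1, x, …, x⁴}.
Set up α₁v₁ + … + α₅v₅ = 0 and solve the homogeneous system.
The free variable yields coefficients (1, -3, -1, -3, -3) (any nonzero multiple also works).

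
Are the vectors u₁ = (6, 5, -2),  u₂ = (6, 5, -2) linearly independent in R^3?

Two of the vectors are equal, giving an immediate dependence.

linearly dependent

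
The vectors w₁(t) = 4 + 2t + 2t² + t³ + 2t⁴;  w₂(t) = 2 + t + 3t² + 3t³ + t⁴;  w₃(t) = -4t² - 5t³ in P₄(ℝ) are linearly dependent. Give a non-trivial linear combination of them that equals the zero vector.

w₁ - 2w₂ - w₃ = 0

Pass to coordinate vectors relative to the basis {1, t, …, t⁴}.
Set up α₁w₁ + … + α₃w₃ = 0 and solve the homogeneous system.
One solution (up to scaling) is (1, -2, -1).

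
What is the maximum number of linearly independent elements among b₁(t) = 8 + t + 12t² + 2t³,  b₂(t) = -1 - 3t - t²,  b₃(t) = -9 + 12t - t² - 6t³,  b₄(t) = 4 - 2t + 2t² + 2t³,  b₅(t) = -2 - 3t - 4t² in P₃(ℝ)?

3

Represent each element by its coordinate vector in ℝ⁴.
Form the matrix with b₁, b₂, b₃, b₄, b₅ as columns and reduce.
There are 3 pivot columns, so rank = 3.
(With 5 elements in a 4-dimensional space the rank is at most 4.)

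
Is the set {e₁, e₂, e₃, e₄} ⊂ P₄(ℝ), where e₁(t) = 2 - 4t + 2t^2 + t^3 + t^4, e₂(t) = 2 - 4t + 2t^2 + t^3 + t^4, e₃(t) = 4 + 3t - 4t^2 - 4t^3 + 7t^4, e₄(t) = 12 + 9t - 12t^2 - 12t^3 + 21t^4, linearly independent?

Take coordinates with respect to the standard basis {1, t, …, t^4}.
Place the vectors as rows of a 4×5 matrix and reduce to echelon form.
The reduction yields 2 nonzero rows, so the rank is 2.
Since rank 2 < 4, the set is linearly dependent.
Indeed e₁ - e₂ = 0.

linearly dependent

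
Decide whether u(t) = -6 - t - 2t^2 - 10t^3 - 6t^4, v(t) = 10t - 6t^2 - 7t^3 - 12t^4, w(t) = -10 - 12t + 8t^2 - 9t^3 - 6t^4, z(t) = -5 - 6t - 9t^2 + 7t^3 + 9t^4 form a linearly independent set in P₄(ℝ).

linearly independent

Take coordinates with respect to the standard basis {1, t, …, t^4}.
Row-reduce the matrix whose columns are u, v, w, z.
The reduction yields 4 nonzero rows, so the rank is 4.
Since rank = 4 (the number of vectors), the set is linearly independent.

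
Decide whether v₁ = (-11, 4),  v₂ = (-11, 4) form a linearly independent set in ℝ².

linearly dependent

Row-reduce the matrix whose columns are v₁, v₂.
The reduction yields 1 nonzero row, so the rank is 1.
Since rank 1 < 2, the set is linearly dependent.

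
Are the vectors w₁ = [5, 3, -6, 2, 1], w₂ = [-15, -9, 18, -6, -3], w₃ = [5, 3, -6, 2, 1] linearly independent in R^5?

linearly dependent

Row-reduce the matrix whose columns are w₁, w₂, w₃.
The reduction yields 1 nonzero row, so the rank is 1.
Since rank 1 < 3, the set is linearly dependent.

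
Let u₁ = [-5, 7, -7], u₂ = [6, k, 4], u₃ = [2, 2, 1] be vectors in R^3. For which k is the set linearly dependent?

Dependence holds iff the 3×3 matrix [u₁ u₂ u₃] is singular.
Cofactor expansion gives det = 9*k - 30.
This vanishes exactly when k = 10/3.

k = 10/3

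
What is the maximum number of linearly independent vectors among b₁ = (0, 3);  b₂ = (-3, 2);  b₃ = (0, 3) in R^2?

Apply Gaussian elimination to the matrix whose rows are b₁, b₂, b₃.
The echelon form has 2 nonzero rows, so the rank is 2.
(With 3 elements in a 2-dimensional space the rank is at most 2.)

2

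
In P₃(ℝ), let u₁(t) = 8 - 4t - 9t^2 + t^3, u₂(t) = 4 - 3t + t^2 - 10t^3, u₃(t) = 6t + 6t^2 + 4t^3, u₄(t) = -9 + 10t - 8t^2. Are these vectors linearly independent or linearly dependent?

Write each element as a coordinate vector in ℝ⁴ using {1, t, …, t^3}.
Form the 4×4 matrix with these as columns; its determinant is 11944.
A nonzero determinant means the columns are linearly independent.

linearly independent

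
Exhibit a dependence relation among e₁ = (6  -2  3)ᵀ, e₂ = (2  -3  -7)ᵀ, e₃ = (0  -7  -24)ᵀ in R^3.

e₁ - 3e₂ + e₃ = 0

Solve the homogeneous system with e₁, e₂, e₃ as columns by row-reducing the coefficient matrix.
The free variable yields coefficients (1, -3, 1) (any nonzero multiple also works).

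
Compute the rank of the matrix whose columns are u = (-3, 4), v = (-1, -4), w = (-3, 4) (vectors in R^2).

2

Form the matrix with u, v, w as columns and reduce.
There are 2 pivot columns, so rank = 2.
(With 3 elements in a 2-dimensional space the rank is at most 2.)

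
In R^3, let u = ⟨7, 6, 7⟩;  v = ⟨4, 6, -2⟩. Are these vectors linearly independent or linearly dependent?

linearly independent

Place the vectors as rows of a 2×3 matrix and reduce to echelon form.
The reduction yields 2 nonzero rows, so the rank is 2.
Since rank = 2 (the number of vectors), the set is linearly independent.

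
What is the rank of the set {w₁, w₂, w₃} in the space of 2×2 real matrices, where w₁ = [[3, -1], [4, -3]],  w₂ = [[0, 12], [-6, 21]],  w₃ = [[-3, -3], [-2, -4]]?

rank 2

Use coordinates relative to {E₁₁, E₁₂, E₂₁, E₂₂}.
Apply Gaussian elimination to the matrix whose rows are w₁, w₂, w₃.
Reduction leaves 2 leading entries, giving rank 2.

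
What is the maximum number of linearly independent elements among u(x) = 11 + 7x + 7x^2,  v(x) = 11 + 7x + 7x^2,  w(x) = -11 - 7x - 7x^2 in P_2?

Use coordinates relative to {1, x, x^2}.
Form the matrix with u, v, w as columns and reduce.
Exactly 1 pivot survives; hence the rank is 1.

1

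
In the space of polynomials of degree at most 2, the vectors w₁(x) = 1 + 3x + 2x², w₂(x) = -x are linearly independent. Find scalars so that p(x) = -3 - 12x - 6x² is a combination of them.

Identify each element with its coordinate vector in ℝ³ via {1, x, x²}.
Solve the system with w₁, w₂ as columns and p as the right-hand side.
Row-reducing the augmented matrix gives the unique coefficients (α₁, α₂) = (-3, 3).

p = -3w₁ + 3w₂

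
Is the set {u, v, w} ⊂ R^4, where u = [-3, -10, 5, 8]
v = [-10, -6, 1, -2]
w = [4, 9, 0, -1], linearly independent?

Place the vectors as rows of a 3×4 matrix and reduce to echelon form.
The reduction yields 3 nonzero rows, so the rank is 3.
Since rank = 3 (the number of vectors), the set is linearly independent.

linearly independent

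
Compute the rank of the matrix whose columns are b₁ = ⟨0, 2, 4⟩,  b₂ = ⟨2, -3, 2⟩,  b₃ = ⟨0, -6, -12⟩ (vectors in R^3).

rank 2

Row-reduce the 3×3 matrix with these as rows.
There are 2 pivot columns, so rank = 2.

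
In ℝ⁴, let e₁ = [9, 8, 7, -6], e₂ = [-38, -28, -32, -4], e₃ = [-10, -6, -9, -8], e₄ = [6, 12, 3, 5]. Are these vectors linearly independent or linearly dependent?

linearly dependent

The matrix [e₁|e₂|e₃|e₄] has determinant 0.
A zero determinant means the columns are linearly dependent.
Indeed 2e₁ + e₂ - 2e₃ = 0.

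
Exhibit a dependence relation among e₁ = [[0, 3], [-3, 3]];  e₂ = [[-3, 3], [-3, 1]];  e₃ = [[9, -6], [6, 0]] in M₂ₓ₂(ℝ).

Pass to coordinate vectors relative to the basis {E₁₁, E₁₂, E₂₁, E₂₂}.
Solve the homogeneous system with e₁, e₂, e₃ as columns by row-reducing the coefficient matrix.
A generator of the null space is (1, -3, -1).

e₁ - 3e₂ - e₃ = 0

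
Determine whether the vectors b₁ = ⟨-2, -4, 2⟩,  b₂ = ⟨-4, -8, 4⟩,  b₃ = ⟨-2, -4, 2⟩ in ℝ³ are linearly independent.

linearly dependent

One vector is a scalar multiple of another, so the set is dependent.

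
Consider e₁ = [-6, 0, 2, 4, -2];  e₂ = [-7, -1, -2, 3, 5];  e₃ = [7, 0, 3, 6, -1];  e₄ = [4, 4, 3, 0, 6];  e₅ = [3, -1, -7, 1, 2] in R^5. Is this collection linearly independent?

linearly independent

Place the vectors as rows of a 5×5 matrix and reduce to echelon form.
The reduction yields 5 nonzero rows, so the rank is 5.
Since rank = 5 (the number of vectors), the set is linearly independent.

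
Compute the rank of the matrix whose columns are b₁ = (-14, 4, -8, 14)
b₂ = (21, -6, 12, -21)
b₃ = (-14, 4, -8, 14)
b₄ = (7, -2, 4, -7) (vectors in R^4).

Form the matrix with b₁, b₂, b₃, b₄ as columns and reduce.
Exactly 1 pivot survives; hence the rank is 1.

1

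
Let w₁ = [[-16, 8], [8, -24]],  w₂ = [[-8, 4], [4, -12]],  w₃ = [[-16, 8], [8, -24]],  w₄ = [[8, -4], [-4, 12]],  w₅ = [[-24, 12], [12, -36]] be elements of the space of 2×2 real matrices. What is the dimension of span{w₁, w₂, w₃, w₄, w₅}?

Use coordinates relative to {E₁₁, E₁₂, E₂₁, E₂₂}.
Put the 4×5 matrix [w₁|w₂|w₃|w₄|w₅] into echelon form.
The echelon form has 1 nonzero row, so the rank is 1.
(With 5 elements in a 4-dimensional space the rank is at most 4.)

dim = 1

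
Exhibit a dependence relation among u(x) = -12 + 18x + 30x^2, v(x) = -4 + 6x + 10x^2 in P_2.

u - 3v = 0

Pass to coordinate vectors relative to the basis {1, x, x^2}.
Write the vectors as columns of a matrix and find a nonzero vector in its null space.
A generator of the null space is (1, -3).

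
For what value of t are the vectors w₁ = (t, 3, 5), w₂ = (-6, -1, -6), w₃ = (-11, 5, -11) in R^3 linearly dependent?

The vectors are dependent exactly when the determinant of the matrix with rows w₁, w₂, w₃ vanishes.
The determinant works out to 41*t - 205.
Solving 41*t - 205 = 0 yields t = 5.

t = 5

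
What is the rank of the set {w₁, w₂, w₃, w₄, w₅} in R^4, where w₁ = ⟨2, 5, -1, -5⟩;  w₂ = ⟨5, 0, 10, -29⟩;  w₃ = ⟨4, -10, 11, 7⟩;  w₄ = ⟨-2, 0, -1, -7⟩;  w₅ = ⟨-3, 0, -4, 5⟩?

3

Row-reduce the 5×4 matrix with these as rows.
The echelon form has 3 nonzero rows, so the rank is 3.
(With 5 elements in a 4-dimensional space the rank is at most 4.)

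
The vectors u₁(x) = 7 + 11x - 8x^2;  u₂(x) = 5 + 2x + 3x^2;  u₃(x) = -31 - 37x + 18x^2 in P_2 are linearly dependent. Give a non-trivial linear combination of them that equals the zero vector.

Write each element as a vector in ℝ³ using {1, x, x^2}.
Write the vectors as columns of a matrix and find a nonzero vector in its null space.
One solution (up to scaling) is (3, 2, 1).

3u₁ + 2u₂ + u₃ = 0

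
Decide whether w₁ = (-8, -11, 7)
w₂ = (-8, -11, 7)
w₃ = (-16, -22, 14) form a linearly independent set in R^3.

Place the vectors as rows of a 3×3 matrix and reduce to echelon form.
The reduction yields 1 nonzero row, so the rank is 1.
Since rank 1 < 3, the set is linearly dependent.
Indeed w₁ - w₂ = 0.

linearly dependent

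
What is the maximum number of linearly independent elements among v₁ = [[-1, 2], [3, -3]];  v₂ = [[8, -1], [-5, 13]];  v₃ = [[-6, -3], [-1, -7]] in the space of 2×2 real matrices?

Pass to coordinate vectors with respect to the basis {E₁₁, E₁₂, E₂₁, E₂₂}.
Row-reduce the 3×4 matrix with these as rows.
Reduction leaves 2 leading entries, giving rank 2.

2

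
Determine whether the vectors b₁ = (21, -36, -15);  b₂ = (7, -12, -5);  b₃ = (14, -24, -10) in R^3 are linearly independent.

One vector is a scalar multiple of another, so the set is dependent.

linearly dependent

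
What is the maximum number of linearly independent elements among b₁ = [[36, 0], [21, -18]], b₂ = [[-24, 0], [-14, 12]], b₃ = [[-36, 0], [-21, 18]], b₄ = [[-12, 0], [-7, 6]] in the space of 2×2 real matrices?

1

Represent each element by its coordinate vector in ℝ⁴.
Form the matrix with b₁, b₂, b₃, b₄ as columns and reduce.
The echelon form has 1 nonzero row, so the rank is 1.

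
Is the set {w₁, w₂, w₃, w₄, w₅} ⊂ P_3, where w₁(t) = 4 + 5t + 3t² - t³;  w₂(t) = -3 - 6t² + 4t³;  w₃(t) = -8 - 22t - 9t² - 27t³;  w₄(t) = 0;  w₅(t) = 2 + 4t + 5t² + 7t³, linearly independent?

Write each element as a coordinate vector in ℝ⁴ using {1, t, …, t³}.
There are 5 vectors in a 4-dimensional space, so they cannot be linearly independent.

linearly dependent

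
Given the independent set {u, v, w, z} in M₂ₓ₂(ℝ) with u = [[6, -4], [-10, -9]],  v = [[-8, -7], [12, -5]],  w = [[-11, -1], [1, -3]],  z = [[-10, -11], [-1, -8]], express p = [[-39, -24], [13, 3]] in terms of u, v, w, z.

Take coordinate vectors relative to {E₁₁, E₁₂, E₂₁, E₂₂}.
Solve the system with u, v, w, z as columns and p as the right-hand side.
Back-substitution yields (α₁, …, α₄) = (-3, -1, -1, 4).

p = -3u - v - w + 4z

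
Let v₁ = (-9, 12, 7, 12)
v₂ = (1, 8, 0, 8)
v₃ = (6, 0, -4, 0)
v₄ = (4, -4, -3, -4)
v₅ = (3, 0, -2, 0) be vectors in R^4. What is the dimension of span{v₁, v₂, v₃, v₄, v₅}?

Form the matrix with v₁, v₂, v₃, v₄, v₅ as columns and reduce.
The echelon form has 2 nonzero rows, so the rank is 2.
(With 5 elements in a 4-dimensional space the rank is at most 4.)

dim = 2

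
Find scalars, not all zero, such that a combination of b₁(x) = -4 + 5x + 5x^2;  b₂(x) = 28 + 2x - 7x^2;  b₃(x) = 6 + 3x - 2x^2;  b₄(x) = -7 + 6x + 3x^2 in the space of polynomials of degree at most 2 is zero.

Take coordinates with respect to {1, x, x^2}.
Write the vectors as columns of a matrix and find a nonzero vector in its null space.
A generator of the null space is (1, -1, 3, -2).

b₁ - b₂ + 3b₃ - 2b₄ = 0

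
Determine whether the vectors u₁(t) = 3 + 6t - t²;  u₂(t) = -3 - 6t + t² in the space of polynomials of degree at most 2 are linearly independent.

linearly dependent

Take coordinates with respect to the standard basis {1, t, t²}.
Place the vectors as rows of a 2×3 matrix and reduce to echelon form.
The reduction yields 1 nonzero row, so the rank is 1.
Since rank 1 < 2, the set is linearly dependent.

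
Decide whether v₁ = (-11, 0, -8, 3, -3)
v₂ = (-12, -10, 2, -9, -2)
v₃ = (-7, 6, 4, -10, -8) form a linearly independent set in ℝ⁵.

linearly independent

Place the vectors as rows of a 3×5 matrix and reduce to echelon form.
The reduction yields 3 nonzero rows, so the rank is 3.
Since rank = 3 (the number of vectors), the set is linearly independent.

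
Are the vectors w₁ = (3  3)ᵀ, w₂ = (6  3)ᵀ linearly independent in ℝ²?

The matrix [w₁|w₂] has determinant -9.
A nonzero determinant means the columns are linearly independent.

linearly independent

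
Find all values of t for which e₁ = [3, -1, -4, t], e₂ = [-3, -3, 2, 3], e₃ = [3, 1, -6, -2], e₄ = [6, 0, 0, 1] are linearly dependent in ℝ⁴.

t = 1/2

Place the vectors as rows of a 4×4 matrix; dependence ⇔ determinant zero.
Cofactor expansion gives det = 48 - 96*t.
This vanishes exactly when t = 1/2.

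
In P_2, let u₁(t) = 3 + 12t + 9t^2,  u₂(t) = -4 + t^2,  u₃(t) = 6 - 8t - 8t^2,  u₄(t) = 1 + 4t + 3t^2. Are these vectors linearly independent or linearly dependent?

Take coordinates with respect to the standard basis {1, t, t^2}.
There are 4 vectors in a 3-dimensional space, so they cannot be linearly independent.

linearly dependent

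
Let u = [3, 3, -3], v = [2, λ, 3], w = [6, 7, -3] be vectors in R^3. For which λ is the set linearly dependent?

The set is linearly dependent precisely when det[u; v; w] = 0.
Expanding, det = 9*λ - 33.
This vanishes exactly when λ = 11/3.

λ = 11/3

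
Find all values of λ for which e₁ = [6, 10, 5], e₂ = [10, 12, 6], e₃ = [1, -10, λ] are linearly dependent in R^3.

The vectors are dependent exactly when the determinant of the matrix with rows e₁, e₂, e₃ vanishes.
Cofactor expansion gives det = -28*λ - 140.
This vanishes exactly when λ = -5.

λ = -5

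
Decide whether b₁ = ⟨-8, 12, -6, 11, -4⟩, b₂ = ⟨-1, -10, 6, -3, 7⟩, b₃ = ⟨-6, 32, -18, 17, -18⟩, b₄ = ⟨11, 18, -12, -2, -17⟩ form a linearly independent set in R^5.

linearly dependent

Place the vectors as rows of a 4×5 matrix and reduce to echelon form.
The reduction yields 2 nonzero rows, so the rank is 2.
Since rank 2 < 4, the set is linearly dependent.
Indeed b₁ - 2b₂ - b₃ = 0.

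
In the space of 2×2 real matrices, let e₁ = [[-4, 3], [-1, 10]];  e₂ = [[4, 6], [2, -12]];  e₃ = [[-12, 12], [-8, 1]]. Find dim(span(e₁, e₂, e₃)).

Pass to coordinate vectors with respect to the basis {E₁₁, E₁₂, E₂₁, E₂₂}.
Row-reduce the 3×4 matrix with these as rows.
There are 3 pivot columns, so rank = 3.

3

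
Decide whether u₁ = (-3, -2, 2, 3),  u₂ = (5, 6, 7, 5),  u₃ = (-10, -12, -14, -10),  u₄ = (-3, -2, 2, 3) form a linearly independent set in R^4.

linearly dependent

One vector is a scalar multiple of another, so the set is dependent.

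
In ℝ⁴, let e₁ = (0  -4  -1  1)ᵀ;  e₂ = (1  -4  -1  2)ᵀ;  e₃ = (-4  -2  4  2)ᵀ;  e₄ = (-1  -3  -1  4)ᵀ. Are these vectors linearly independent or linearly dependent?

linearly independent

Row-reduce the matrix whose columns are e₁, e₂, e₃, e₄.
The reduction yields 4 nonzero rows, so the rank is 4.
Since rank = 4 (the number of vectors), the set is linearly independent.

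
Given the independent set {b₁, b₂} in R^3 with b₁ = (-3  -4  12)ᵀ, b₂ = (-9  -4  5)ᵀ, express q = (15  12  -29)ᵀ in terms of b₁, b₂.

q = -2b₁ - b₂

Write q = c₁b₁ + c₂b₂ and equate components.
Back-substitution yields (c₁, c₂) = (-2, -1).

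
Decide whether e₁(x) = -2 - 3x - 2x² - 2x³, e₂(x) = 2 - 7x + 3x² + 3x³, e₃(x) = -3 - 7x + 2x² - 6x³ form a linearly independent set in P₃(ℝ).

Take coordinates with respect to the standard basis {1, x, …, x³}.
Place the vectors as rows of a 3×4 matrix and reduce to echelon form.
The reduction yields 3 nonzero rows, so the rank is 3.
Since rank = 3 (the number of vectors), the set is linearly independent.

linearly independent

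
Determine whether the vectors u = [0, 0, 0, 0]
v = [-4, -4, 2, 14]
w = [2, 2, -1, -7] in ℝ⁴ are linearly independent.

linearly dependent

One of the vectors is the zero vector, so the set is linearly dependent.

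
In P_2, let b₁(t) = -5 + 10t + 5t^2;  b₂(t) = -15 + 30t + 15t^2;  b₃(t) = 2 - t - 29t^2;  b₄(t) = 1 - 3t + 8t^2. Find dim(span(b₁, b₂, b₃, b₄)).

dim = 2

Pass to coordinate vectors with respect to the basis {1, t, t^2}.
Row-reduce the 4×3 matrix with these as rows.
The echelon form has 2 nonzero rows, so the rank is 2.
(With 4 elements in a 3-dimensional space the rank is at most 3.)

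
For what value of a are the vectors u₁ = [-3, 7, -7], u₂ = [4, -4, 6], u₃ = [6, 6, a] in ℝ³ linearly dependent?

Place the vectors as rows of a 3×3 matrix; dependence ⇔ determinant zero.
Expanding, det = 24 - 16*a.
Setting this to zero gives a = 3/2.

a = 3/2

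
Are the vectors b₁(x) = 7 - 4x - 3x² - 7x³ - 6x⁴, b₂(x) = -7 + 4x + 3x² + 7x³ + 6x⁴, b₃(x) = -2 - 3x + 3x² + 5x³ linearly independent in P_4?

Take coordinates with respect to the standard basis {1, x, …, x⁴}.
Row-reduce the matrix whose columns are b₁, b₂, b₃.
The reduction yields 2 nonzero rows, so the rank is 2.
Since rank 2 < 3, the set is linearly dependent.

linearly dependent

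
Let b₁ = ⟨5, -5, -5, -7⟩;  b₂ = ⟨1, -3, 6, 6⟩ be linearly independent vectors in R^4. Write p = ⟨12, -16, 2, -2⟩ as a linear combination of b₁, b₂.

Write p = a₁b₁ + a₂b₂ and equate components.
The system has the unique solution (a₁, a₂) = (2, 2).

p = 2b₁ + 2b₂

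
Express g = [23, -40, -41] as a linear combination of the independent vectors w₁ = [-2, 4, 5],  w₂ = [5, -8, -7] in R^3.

Solve the system with w₁, w₂ as columns and g as the right-hand side.
The system has the unique solution (c₁, c₂) = (-4, 3).

g = -4w₁ + 3w₂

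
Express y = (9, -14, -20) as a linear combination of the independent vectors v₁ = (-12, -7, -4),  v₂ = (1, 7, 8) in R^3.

Write y = c₁v₁ + c₂v₂ and equate components.
Row-reducing the augmented matrix gives the unique coefficients (c₁, c₂) = (-1, -3).

y = -v₁ - 3v₂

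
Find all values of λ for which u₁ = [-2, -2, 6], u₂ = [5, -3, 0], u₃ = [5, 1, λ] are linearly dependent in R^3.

λ = -15/2

Dependence holds iff the 3×3 matrix [u₁ u₂ u₃] is singular.
Cofactor expansion gives det = 16*λ + 120.
Setting this to zero gives λ = -15/2.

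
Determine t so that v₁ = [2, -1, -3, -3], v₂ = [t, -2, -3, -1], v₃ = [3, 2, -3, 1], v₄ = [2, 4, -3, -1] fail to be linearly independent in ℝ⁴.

t = 20/7

The vectors are dependent exactly when the determinant of the matrix with rows v₁, v₂, v₃, v₄ vanishes.
Expanding, det = 42*t - 120.
Setting this to zero gives t = 20/7.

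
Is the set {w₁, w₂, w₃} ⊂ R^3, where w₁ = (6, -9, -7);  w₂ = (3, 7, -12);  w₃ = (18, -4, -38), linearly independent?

Form the 3×3 matrix with these as columns; its determinant is 0.
A zero determinant means the columns are linearly dependent.

linearly dependent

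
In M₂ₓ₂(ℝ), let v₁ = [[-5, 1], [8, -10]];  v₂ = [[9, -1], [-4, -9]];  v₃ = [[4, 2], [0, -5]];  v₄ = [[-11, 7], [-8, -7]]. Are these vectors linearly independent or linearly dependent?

linearly independent

Write each element as a coordinate vector in ℝ⁴ using {E₁₁, E₁₂, E₂₁, E₂₂}.
The matrix [v₁|v₂|v₃|v₄] has determinant -7448.
A nonzero determinant means the columns are linearly independent.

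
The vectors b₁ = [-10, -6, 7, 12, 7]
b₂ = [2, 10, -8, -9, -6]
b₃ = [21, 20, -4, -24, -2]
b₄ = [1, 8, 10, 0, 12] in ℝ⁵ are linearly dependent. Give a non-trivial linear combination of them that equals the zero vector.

2b₁ + b₃ - b₄ = 0

Set up α₁b₁ + … + α₄b₄ = 0 and solve the homogeneous system.
A generator of the null space is (2, 0, 1, -1).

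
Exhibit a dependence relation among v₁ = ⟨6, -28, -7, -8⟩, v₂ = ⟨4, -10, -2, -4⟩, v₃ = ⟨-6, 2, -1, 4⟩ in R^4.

v₁ - 3v₂ - v₃ = 0

Write the vectors as columns of a matrix and find a nonzero vector in its null space.
One solution (up to scaling) is (1, -3, -1).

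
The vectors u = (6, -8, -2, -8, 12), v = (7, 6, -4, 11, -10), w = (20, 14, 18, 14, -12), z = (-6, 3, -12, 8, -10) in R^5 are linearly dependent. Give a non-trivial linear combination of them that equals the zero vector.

u - 2v + w + 2z = 0

Solve the homogeneous system with u, v, w, z as columns by row-reducing the coefficient matrix.
One solution (up to scaling) is (1, -2, 1, 2).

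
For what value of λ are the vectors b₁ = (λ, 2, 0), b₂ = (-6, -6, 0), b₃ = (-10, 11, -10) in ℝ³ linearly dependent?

λ = 2

Place the vectors as rows of a 3×3 matrix; dependence ⇔ determinant zero.
The determinant works out to 60*λ - 120.
Setting this to zero gives λ = 2.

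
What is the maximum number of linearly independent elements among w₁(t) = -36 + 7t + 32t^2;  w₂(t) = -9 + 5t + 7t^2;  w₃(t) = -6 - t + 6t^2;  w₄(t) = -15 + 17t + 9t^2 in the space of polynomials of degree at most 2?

2

Use coordinates relative to {1, t, t^2}.
Put the 3×4 matrix [w₁|w₂|w₃|w₄] into echelon form.
Exactly 2 pivots survive; hence the rank is 2.
(With 4 elements in a 3-dimensional space the rank is at most 3.)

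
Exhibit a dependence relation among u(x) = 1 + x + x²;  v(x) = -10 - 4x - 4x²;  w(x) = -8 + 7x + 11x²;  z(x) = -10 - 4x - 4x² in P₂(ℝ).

v - z = 0

Take coordinates with respect to {1, x, x²}.
Solve the homogeneous system with u, v, w, z as columns by row-reducing the coefficient matrix.
One solution (up to scaling) is (0, 1, 0, -1).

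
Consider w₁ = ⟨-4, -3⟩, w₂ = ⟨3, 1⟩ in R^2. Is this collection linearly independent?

The matrix [w₁|w₂] has determinant 5.
A nonzero determinant means the columns are linearly independent.

linearly independent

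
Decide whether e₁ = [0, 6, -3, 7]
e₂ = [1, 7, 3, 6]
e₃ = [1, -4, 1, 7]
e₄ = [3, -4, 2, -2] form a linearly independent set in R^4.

Row-reduce the matrix whose columns are e₁, e₂, e₃, e₄.
The reduction yields 4 nonzero rows, so the rank is 4.
Since rank = 4 (the number of vectors), the set is linearly independent.

linearly independent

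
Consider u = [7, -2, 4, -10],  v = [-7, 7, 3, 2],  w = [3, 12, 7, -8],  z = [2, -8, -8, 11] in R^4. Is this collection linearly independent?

linearly independent

The matrix [u|v|w|z] has determinant -1619.
A nonzero determinant means the columns are linearly independent.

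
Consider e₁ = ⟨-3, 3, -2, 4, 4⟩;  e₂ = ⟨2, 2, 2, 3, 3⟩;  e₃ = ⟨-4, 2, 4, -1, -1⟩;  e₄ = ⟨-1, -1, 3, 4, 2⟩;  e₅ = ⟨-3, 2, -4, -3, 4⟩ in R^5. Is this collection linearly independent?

linearly independent

The matrix [e₁|e₂|e₃|e₄|e₅] has determinant -3318.
A nonzero determinant means the columns are linearly independent.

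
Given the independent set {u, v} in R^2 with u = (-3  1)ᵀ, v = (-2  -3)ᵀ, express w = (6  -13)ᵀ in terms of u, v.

Since u, v are independent, the coefficients expressing w are uniquely determined by a linear system.
The system has the unique solution (α₁, α₂) = (-4, 3).

w = -4u + 3v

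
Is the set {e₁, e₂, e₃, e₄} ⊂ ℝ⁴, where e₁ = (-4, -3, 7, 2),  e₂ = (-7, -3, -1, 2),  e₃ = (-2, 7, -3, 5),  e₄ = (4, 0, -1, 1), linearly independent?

The matrix [e₁|e₂|e₃|e₄] has determinant -1407.
A nonzero determinant means the columns are linearly independent.

linearly independent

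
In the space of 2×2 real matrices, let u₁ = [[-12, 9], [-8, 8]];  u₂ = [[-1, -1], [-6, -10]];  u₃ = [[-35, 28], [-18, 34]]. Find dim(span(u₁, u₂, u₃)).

Represent each element by its coordinate vector in ℝ⁴.
Row-reduce the 3×4 matrix with these as rows.
There are 2 pivot columns, so rank = 2.

dim = 2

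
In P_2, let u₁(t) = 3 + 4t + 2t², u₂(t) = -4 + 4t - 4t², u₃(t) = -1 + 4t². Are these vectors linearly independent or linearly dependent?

Take coordinates with respect to the standard basis {1, t, t²}.
The matrix [u₁|u₂|u₃] has determinant 136.
A nonzero determinant means the columns are linearly independent.

linearly independent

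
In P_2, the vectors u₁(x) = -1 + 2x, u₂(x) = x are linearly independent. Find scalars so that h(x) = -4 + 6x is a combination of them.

h = 4u₁ - 2u₂

Take coordinate vectors relative to {1, x, x²}.
Set up the augmented matrix [u₁ | u₂ | h] and row-reduce.
The system has the unique solution (a₁, a₂) = (4, -2).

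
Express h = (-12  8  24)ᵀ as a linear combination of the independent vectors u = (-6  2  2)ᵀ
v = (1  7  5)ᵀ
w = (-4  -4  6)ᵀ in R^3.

h = u + 2v + 2w

Solve the system with u, v, w as columns and h as the right-hand side.
Back-substitution yields (c₁, c₂, c₃) = (1, 2, 2).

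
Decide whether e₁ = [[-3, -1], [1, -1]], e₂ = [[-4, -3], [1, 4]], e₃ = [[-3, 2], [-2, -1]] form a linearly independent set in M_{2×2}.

linearly independent

Write each element as a coordinate vector in ℝ⁴ using {E₁₁, E₁₂, E₂₁, E₂₂}.
Place the vectors as rows of a 3×4 matrix and reduce to echelon form.
The reduction yields 3 nonzero rows, so the rank is 3.
Since rank = 3 (the number of vectors), the set is linearly independent.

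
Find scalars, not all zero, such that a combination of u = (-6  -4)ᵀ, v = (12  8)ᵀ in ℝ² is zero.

2u + v = 0

Write the vectors as columns of a matrix and find a nonzero vector in its null space.
One solution (up to scaling) is (2, 1).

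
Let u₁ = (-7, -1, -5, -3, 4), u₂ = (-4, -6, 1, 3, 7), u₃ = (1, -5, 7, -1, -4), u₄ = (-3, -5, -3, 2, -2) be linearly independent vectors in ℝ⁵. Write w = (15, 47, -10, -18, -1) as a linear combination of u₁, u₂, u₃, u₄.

w = u₁ - 3u₂ - 2u₃ - 4u₄

Solve the system with u₁, u₂, u₃, u₄ as columns and w as the right-hand side.
Back-substitution yields (a₁, …, a₄) = (1, -3, -2, -4).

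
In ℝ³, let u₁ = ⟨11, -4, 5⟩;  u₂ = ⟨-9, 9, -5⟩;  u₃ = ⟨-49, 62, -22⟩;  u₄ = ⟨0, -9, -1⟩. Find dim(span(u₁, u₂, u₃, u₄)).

Apply Gaussian elimination to the matrix whose rows are u₁, u₂, u₃, u₄.
The echelon form has 3 nonzero rows, so the rank is 3.
(With 4 elements in a 3-dimensional space the rank is at most 3.)

dim = 3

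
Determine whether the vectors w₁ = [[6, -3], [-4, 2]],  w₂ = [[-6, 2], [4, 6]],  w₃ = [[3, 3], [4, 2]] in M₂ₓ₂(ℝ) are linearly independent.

Write each element as a coordinate vector in ℝ⁴ using {E₁₁, E₁₂, E₂₁, E₂₂}.
Place the vectors as rows of a 3×4 matrix and reduce to echelon form.
The reduction yields 3 nonzero rows, so the rank is 3.
Since rank = 3 (the number of vectors), the set is linearly independent.

linearly independent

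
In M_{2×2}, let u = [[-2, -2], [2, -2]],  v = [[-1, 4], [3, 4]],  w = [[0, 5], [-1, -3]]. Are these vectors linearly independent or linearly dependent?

Take coordinates with respect to the standard basis {E₁₁, E₁₂, E₂₁, E₂₂}.
Place the vectors as rows of a 3×4 matrix and reduce to echelon form.
The reduction yields 3 nonzero rows, so the rank is 3.
Since rank = 3 (the number of vectors), the set is linearly independent.

linearly independent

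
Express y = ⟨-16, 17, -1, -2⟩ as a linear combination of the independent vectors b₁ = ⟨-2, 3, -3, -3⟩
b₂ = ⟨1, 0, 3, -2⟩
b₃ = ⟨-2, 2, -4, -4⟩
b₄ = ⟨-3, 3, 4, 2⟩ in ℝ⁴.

y = 2b₁ - b₂ + b₃ + 3b₄

Since b₁, b₂, b₃, b₄ are independent, the coefficients expressing y are uniquely determined by a linear system.
Row-reducing the augmented matrix gives the unique coefficients (α₁, …, α₄) = (2, -1, 1, 3).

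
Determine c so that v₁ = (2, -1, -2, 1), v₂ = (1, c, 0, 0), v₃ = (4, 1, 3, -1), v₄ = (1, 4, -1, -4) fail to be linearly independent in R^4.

The set is linearly dependent precisely when det[v₁; v₂; v₃; v₄] = 0.
Cofactor expansion gives det = -63*c.
Setting this to zero gives c = 0.

c = 0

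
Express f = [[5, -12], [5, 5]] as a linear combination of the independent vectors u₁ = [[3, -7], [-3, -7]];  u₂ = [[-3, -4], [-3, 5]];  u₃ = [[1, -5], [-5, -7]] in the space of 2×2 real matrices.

f = 4u₁ + u₂ - 4u₃

Take coordinate vectors relative to {E₁₁, E₁₂, E₂₁, E₂₂}.
Since u₁, u₂, u₃ are independent, the coefficients expressing f are uniquely determined by a linear system.
The system has the unique solution (α₁, α₂, α₃) = (4, 1, -4).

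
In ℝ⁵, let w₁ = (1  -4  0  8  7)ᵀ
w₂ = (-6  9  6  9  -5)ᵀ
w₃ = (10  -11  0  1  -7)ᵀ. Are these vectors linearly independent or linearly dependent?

linearly independent

Place the vectors as rows of a 3×5 matrix and reduce to echelon form.
The reduction yields 3 nonzero rows, so the rank is 3.
Since rank = 3 (the number of vectors), the set is linearly independent.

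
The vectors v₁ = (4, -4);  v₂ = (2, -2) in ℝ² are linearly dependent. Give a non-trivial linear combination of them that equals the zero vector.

v₁ - 2v₂ = 0

Solve the homogeneous system with v₁, v₂ as columns by row-reducing the coefficient matrix.
A generator of the null space is (1, -2).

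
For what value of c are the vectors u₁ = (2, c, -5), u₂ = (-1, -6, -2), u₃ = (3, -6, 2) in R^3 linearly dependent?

The vectors are dependent exactly when the determinant of the matrix with rows u₁, u₂, u₃ vanishes.
Expanding, det = -4*c - 168.
This vanishes exactly when c = -42.

c = -42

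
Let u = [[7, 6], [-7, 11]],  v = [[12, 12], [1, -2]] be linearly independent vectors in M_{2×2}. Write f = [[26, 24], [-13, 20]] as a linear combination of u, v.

Identify each element with its coordinate vector in ℝ⁴ via {E₁₁, E₁₂, E₂₁, E₂₂}.
Solve the system with u, v as columns and f as the right-hand side.
Back-substitution yields (c₁, c₂) = (2, 1).

f = 2u + v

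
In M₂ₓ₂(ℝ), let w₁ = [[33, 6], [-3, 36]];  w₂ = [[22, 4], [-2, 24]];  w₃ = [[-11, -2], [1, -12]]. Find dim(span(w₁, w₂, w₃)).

Represent each element by its coordinate vector in ℝ⁴.
Row-reduce the 3×4 matrix with these as rows.
Exactly 1 pivot survives; hence the rank is 1.

1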